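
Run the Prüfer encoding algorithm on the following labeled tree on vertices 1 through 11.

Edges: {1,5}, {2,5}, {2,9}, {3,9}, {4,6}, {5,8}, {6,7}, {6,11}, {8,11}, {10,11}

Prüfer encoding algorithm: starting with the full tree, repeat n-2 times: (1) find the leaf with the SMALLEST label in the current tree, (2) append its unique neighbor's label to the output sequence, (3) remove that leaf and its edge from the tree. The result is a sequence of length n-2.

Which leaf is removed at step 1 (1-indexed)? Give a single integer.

Step 1: current leaves = {1,3,4,7,10}. Remove leaf 1 (neighbor: 5).

Answer: 1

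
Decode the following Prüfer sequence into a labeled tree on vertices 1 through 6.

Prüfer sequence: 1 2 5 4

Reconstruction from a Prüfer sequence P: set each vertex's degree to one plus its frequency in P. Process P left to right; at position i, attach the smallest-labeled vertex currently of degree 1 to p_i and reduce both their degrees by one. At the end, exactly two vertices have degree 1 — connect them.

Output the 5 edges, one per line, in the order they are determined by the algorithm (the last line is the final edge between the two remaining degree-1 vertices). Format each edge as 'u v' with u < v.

Initial degrees: {1:2, 2:2, 3:1, 4:2, 5:2, 6:1}
Step 1: smallest deg-1 vertex = 3, p_1 = 1. Add edge {1,3}. Now deg[3]=0, deg[1]=1.
Step 2: smallest deg-1 vertex = 1, p_2 = 2. Add edge {1,2}. Now deg[1]=0, deg[2]=1.
Step 3: smallest deg-1 vertex = 2, p_3 = 5. Add edge {2,5}. Now deg[2]=0, deg[5]=1.
Step 4: smallest deg-1 vertex = 5, p_4 = 4. Add edge {4,5}. Now deg[5]=0, deg[4]=1.
Final: two remaining deg-1 vertices are 4, 6. Add edge {4,6}.

Answer: 1 3
1 2
2 5
4 5
4 6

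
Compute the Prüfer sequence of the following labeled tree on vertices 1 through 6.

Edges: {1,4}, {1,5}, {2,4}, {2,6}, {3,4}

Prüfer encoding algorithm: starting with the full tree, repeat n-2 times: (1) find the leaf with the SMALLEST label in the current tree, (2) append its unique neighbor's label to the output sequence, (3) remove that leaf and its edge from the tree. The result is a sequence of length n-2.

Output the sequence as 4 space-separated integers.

Answer: 4 1 4 2

Derivation:
Step 1: leaves = {3,5,6}. Remove smallest leaf 3, emit neighbor 4.
Step 2: leaves = {5,6}. Remove smallest leaf 5, emit neighbor 1.
Step 3: leaves = {1,6}. Remove smallest leaf 1, emit neighbor 4.
Step 4: leaves = {4,6}. Remove smallest leaf 4, emit neighbor 2.
Done: 2 vertices remain (2, 6). Sequence = [4 1 4 2]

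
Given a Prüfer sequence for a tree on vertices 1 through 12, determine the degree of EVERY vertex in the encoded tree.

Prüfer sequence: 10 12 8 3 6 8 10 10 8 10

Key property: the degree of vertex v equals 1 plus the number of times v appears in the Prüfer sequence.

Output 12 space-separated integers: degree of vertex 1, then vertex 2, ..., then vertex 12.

Answer: 1 1 2 1 1 2 1 4 1 5 1 2

Derivation:
p_1 = 10: count[10] becomes 1
p_2 = 12: count[12] becomes 1
p_3 = 8: count[8] becomes 1
p_4 = 3: count[3] becomes 1
p_5 = 6: count[6] becomes 1
p_6 = 8: count[8] becomes 2
p_7 = 10: count[10] becomes 2
p_8 = 10: count[10] becomes 3
p_9 = 8: count[8] becomes 3
p_10 = 10: count[10] becomes 4
Degrees (1 + count): deg[1]=1+0=1, deg[2]=1+0=1, deg[3]=1+1=2, deg[4]=1+0=1, deg[5]=1+0=1, deg[6]=1+1=2, deg[7]=1+0=1, deg[8]=1+3=4, deg[9]=1+0=1, deg[10]=1+4=5, deg[11]=1+0=1, deg[12]=1+1=2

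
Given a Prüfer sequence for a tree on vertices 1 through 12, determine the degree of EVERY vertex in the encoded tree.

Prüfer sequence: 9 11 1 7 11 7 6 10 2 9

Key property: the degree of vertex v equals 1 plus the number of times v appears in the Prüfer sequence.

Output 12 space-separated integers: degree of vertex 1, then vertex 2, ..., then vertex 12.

p_1 = 9: count[9] becomes 1
p_2 = 11: count[11] becomes 1
p_3 = 1: count[1] becomes 1
p_4 = 7: count[7] becomes 1
p_5 = 11: count[11] becomes 2
p_6 = 7: count[7] becomes 2
p_7 = 6: count[6] becomes 1
p_8 = 10: count[10] becomes 1
p_9 = 2: count[2] becomes 1
p_10 = 9: count[9] becomes 2
Degrees (1 + count): deg[1]=1+1=2, deg[2]=1+1=2, deg[3]=1+0=1, deg[4]=1+0=1, deg[5]=1+0=1, deg[6]=1+1=2, deg[7]=1+2=3, deg[8]=1+0=1, deg[9]=1+2=3, deg[10]=1+1=2, deg[11]=1+2=3, deg[12]=1+0=1

Answer: 2 2 1 1 1 2 3 1 3 2 3 1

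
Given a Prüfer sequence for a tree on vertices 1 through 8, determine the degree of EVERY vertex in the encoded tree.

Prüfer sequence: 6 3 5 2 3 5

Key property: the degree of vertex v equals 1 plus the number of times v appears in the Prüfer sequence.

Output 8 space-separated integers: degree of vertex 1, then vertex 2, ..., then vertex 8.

p_1 = 6: count[6] becomes 1
p_2 = 3: count[3] becomes 1
p_3 = 5: count[5] becomes 1
p_4 = 2: count[2] becomes 1
p_5 = 3: count[3] becomes 2
p_6 = 5: count[5] becomes 2
Degrees (1 + count): deg[1]=1+0=1, deg[2]=1+1=2, deg[3]=1+2=3, deg[4]=1+0=1, deg[5]=1+2=3, deg[6]=1+1=2, deg[7]=1+0=1, deg[8]=1+0=1

Answer: 1 2 3 1 3 2 1 1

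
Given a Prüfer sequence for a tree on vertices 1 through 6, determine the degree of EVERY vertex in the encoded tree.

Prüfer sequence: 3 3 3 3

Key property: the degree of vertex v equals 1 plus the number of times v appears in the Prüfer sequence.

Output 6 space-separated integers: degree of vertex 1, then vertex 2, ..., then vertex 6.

Answer: 1 1 5 1 1 1

Derivation:
p_1 = 3: count[3] becomes 1
p_2 = 3: count[3] becomes 2
p_3 = 3: count[3] becomes 3
p_4 = 3: count[3] becomes 4
Degrees (1 + count): deg[1]=1+0=1, deg[2]=1+0=1, deg[3]=1+4=5, deg[4]=1+0=1, deg[5]=1+0=1, deg[6]=1+0=1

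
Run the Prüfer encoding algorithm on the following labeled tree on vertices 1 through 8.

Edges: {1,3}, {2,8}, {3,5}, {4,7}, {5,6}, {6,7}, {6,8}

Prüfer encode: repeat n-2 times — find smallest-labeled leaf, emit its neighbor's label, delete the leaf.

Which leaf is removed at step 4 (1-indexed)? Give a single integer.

Step 1: current leaves = {1,2,4}. Remove leaf 1 (neighbor: 3).
Step 2: current leaves = {2,3,4}. Remove leaf 2 (neighbor: 8).
Step 3: current leaves = {3,4,8}. Remove leaf 3 (neighbor: 5).
Step 4: current leaves = {4,5,8}. Remove leaf 4 (neighbor: 7).

Answer: 4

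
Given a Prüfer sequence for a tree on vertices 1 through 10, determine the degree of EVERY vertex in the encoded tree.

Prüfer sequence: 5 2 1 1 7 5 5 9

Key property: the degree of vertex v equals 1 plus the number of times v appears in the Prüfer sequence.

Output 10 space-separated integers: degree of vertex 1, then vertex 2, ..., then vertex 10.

Answer: 3 2 1 1 4 1 2 1 2 1

Derivation:
p_1 = 5: count[5] becomes 1
p_2 = 2: count[2] becomes 1
p_3 = 1: count[1] becomes 1
p_4 = 1: count[1] becomes 2
p_5 = 7: count[7] becomes 1
p_6 = 5: count[5] becomes 2
p_7 = 5: count[5] becomes 3
p_8 = 9: count[9] becomes 1
Degrees (1 + count): deg[1]=1+2=3, deg[2]=1+1=2, deg[3]=1+0=1, deg[4]=1+0=1, deg[5]=1+3=4, deg[6]=1+0=1, deg[7]=1+1=2, deg[8]=1+0=1, deg[9]=1+1=2, deg[10]=1+0=1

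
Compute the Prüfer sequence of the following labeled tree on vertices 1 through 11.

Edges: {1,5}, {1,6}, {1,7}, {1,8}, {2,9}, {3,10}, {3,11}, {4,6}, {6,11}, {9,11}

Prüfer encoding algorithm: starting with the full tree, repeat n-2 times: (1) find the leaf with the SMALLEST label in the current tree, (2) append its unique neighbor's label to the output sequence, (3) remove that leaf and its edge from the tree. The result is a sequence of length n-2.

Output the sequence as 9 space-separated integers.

Step 1: leaves = {2,4,5,7,8,10}. Remove smallest leaf 2, emit neighbor 9.
Step 2: leaves = {4,5,7,8,9,10}. Remove smallest leaf 4, emit neighbor 6.
Step 3: leaves = {5,7,8,9,10}. Remove smallest leaf 5, emit neighbor 1.
Step 4: leaves = {7,8,9,10}. Remove smallest leaf 7, emit neighbor 1.
Step 5: leaves = {8,9,10}. Remove smallest leaf 8, emit neighbor 1.
Step 6: leaves = {1,9,10}. Remove smallest leaf 1, emit neighbor 6.
Step 7: leaves = {6,9,10}. Remove smallest leaf 6, emit neighbor 11.
Step 8: leaves = {9,10}. Remove smallest leaf 9, emit neighbor 11.
Step 9: leaves = {10,11}. Remove smallest leaf 10, emit neighbor 3.
Done: 2 vertices remain (3, 11). Sequence = [9 6 1 1 1 6 11 11 3]

Answer: 9 6 1 1 1 6 11 11 3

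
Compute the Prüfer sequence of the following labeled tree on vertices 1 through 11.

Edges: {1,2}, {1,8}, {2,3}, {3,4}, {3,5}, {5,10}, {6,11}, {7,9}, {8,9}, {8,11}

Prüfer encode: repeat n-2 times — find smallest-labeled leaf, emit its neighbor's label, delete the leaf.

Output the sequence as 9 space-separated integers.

Step 1: leaves = {4,6,7,10}. Remove smallest leaf 4, emit neighbor 3.
Step 2: leaves = {6,7,10}. Remove smallest leaf 6, emit neighbor 11.
Step 3: leaves = {7,10,11}. Remove smallest leaf 7, emit neighbor 9.
Step 4: leaves = {9,10,11}. Remove smallest leaf 9, emit neighbor 8.
Step 5: leaves = {10,11}. Remove smallest leaf 10, emit neighbor 5.
Step 6: leaves = {5,11}. Remove smallest leaf 5, emit neighbor 3.
Step 7: leaves = {3,11}. Remove smallest leaf 3, emit neighbor 2.
Step 8: leaves = {2,11}. Remove smallest leaf 2, emit neighbor 1.
Step 9: leaves = {1,11}. Remove smallest leaf 1, emit neighbor 8.
Done: 2 vertices remain (8, 11). Sequence = [3 11 9 8 5 3 2 1 8]

Answer: 3 11 9 8 5 3 2 1 8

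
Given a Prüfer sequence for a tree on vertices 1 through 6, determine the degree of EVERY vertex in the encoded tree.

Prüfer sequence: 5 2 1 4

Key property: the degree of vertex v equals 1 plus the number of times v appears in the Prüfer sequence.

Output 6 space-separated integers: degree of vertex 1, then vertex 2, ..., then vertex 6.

p_1 = 5: count[5] becomes 1
p_2 = 2: count[2] becomes 1
p_3 = 1: count[1] becomes 1
p_4 = 4: count[4] becomes 1
Degrees (1 + count): deg[1]=1+1=2, deg[2]=1+1=2, deg[3]=1+0=1, deg[4]=1+1=2, deg[5]=1+1=2, deg[6]=1+0=1

Answer: 2 2 1 2 2 1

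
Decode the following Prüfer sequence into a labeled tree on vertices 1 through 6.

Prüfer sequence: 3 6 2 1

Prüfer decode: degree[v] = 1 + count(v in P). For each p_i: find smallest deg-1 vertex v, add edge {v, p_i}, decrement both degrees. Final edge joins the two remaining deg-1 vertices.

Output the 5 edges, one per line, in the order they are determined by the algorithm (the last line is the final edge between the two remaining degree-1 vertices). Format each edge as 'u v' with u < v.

Initial degrees: {1:2, 2:2, 3:2, 4:1, 5:1, 6:2}
Step 1: smallest deg-1 vertex = 4, p_1 = 3. Add edge {3,4}. Now deg[4]=0, deg[3]=1.
Step 2: smallest deg-1 vertex = 3, p_2 = 6. Add edge {3,6}. Now deg[3]=0, deg[6]=1.
Step 3: smallest deg-1 vertex = 5, p_3 = 2. Add edge {2,5}. Now deg[5]=0, deg[2]=1.
Step 4: smallest deg-1 vertex = 2, p_4 = 1. Add edge {1,2}. Now deg[2]=0, deg[1]=1.
Final: two remaining deg-1 vertices are 1, 6. Add edge {1,6}.

Answer: 3 4
3 6
2 5
1 2
1 6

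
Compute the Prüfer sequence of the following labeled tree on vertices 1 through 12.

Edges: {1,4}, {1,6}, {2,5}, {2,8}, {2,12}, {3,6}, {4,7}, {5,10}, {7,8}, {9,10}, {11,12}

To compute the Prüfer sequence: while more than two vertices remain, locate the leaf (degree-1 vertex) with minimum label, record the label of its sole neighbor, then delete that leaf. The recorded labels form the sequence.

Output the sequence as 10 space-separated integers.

Step 1: leaves = {3,9,11}. Remove smallest leaf 3, emit neighbor 6.
Step 2: leaves = {6,9,11}. Remove smallest leaf 6, emit neighbor 1.
Step 3: leaves = {1,9,11}. Remove smallest leaf 1, emit neighbor 4.
Step 4: leaves = {4,9,11}. Remove smallest leaf 4, emit neighbor 7.
Step 5: leaves = {7,9,11}. Remove smallest leaf 7, emit neighbor 8.
Step 6: leaves = {8,9,11}. Remove smallest leaf 8, emit neighbor 2.
Step 7: leaves = {9,11}. Remove smallest leaf 9, emit neighbor 10.
Step 8: leaves = {10,11}. Remove smallest leaf 10, emit neighbor 5.
Step 9: leaves = {5,11}. Remove smallest leaf 5, emit neighbor 2.
Step 10: leaves = {2,11}. Remove smallest leaf 2, emit neighbor 12.
Done: 2 vertices remain (11, 12). Sequence = [6 1 4 7 8 2 10 5 2 12]

Answer: 6 1 4 7 8 2 10 5 2 12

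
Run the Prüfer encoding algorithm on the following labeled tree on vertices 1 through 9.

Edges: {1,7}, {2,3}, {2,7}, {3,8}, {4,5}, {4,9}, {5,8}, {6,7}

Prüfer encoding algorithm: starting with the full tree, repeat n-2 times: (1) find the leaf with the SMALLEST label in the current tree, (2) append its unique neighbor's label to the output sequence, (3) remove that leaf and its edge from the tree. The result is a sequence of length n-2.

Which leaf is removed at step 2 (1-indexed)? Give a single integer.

Step 1: current leaves = {1,6,9}. Remove leaf 1 (neighbor: 7).
Step 2: current leaves = {6,9}. Remove leaf 6 (neighbor: 7).

Answer: 6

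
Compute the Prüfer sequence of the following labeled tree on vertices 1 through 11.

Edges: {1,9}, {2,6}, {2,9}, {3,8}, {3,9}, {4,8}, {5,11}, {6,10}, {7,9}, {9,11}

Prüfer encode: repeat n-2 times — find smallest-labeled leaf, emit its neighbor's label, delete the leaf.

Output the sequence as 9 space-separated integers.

Step 1: leaves = {1,4,5,7,10}. Remove smallest leaf 1, emit neighbor 9.
Step 2: leaves = {4,5,7,10}. Remove smallest leaf 4, emit neighbor 8.
Step 3: leaves = {5,7,8,10}. Remove smallest leaf 5, emit neighbor 11.
Step 4: leaves = {7,8,10,11}. Remove smallest leaf 7, emit neighbor 9.
Step 5: leaves = {8,10,11}. Remove smallest leaf 8, emit neighbor 3.
Step 6: leaves = {3,10,11}. Remove smallest leaf 3, emit neighbor 9.
Step 7: leaves = {10,11}. Remove smallest leaf 10, emit neighbor 6.
Step 8: leaves = {6,11}. Remove smallest leaf 6, emit neighbor 2.
Step 9: leaves = {2,11}. Remove smallest leaf 2, emit neighbor 9.
Done: 2 vertices remain (9, 11). Sequence = [9 8 11 9 3 9 6 2 9]

Answer: 9 8 11 9 3 9 6 2 9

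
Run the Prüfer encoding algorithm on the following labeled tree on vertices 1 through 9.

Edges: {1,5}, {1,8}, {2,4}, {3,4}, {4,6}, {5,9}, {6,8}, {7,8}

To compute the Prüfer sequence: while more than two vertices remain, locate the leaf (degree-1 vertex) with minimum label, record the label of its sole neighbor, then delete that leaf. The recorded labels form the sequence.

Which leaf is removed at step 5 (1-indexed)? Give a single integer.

Answer: 7

Derivation:
Step 1: current leaves = {2,3,7,9}. Remove leaf 2 (neighbor: 4).
Step 2: current leaves = {3,7,9}. Remove leaf 3 (neighbor: 4).
Step 3: current leaves = {4,7,9}. Remove leaf 4 (neighbor: 6).
Step 4: current leaves = {6,7,9}. Remove leaf 6 (neighbor: 8).
Step 5: current leaves = {7,9}. Remove leaf 7 (neighbor: 8).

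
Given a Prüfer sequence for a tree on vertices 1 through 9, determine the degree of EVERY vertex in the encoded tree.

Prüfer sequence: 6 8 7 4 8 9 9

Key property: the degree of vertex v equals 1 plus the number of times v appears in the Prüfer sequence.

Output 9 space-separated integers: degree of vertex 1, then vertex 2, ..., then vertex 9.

Answer: 1 1 1 2 1 2 2 3 3

Derivation:
p_1 = 6: count[6] becomes 1
p_2 = 8: count[8] becomes 1
p_3 = 7: count[7] becomes 1
p_4 = 4: count[4] becomes 1
p_5 = 8: count[8] becomes 2
p_6 = 9: count[9] becomes 1
p_7 = 9: count[9] becomes 2
Degrees (1 + count): deg[1]=1+0=1, deg[2]=1+0=1, deg[3]=1+0=1, deg[4]=1+1=2, deg[5]=1+0=1, deg[6]=1+1=2, deg[7]=1+1=2, deg[8]=1+2=3, deg[9]=1+2=3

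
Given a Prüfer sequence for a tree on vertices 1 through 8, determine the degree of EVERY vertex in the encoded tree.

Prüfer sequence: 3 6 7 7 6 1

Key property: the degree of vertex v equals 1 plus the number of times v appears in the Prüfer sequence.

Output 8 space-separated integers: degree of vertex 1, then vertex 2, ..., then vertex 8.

p_1 = 3: count[3] becomes 1
p_2 = 6: count[6] becomes 1
p_3 = 7: count[7] becomes 1
p_4 = 7: count[7] becomes 2
p_5 = 6: count[6] becomes 2
p_6 = 1: count[1] becomes 1
Degrees (1 + count): deg[1]=1+1=2, deg[2]=1+0=1, deg[3]=1+1=2, deg[4]=1+0=1, deg[5]=1+0=1, deg[6]=1+2=3, deg[7]=1+2=3, deg[8]=1+0=1

Answer: 2 1 2 1 1 3 3 1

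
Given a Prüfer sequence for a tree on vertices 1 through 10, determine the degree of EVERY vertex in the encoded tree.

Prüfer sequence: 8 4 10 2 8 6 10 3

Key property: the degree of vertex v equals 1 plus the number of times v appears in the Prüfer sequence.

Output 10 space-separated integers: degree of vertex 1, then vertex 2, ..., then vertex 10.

p_1 = 8: count[8] becomes 1
p_2 = 4: count[4] becomes 1
p_3 = 10: count[10] becomes 1
p_4 = 2: count[2] becomes 1
p_5 = 8: count[8] becomes 2
p_6 = 6: count[6] becomes 1
p_7 = 10: count[10] becomes 2
p_8 = 3: count[3] becomes 1
Degrees (1 + count): deg[1]=1+0=1, deg[2]=1+1=2, deg[3]=1+1=2, deg[4]=1+1=2, deg[5]=1+0=1, deg[6]=1+1=2, deg[7]=1+0=1, deg[8]=1+2=3, deg[9]=1+0=1, deg[10]=1+2=3

Answer: 1 2 2 2 1 2 1 3 1 3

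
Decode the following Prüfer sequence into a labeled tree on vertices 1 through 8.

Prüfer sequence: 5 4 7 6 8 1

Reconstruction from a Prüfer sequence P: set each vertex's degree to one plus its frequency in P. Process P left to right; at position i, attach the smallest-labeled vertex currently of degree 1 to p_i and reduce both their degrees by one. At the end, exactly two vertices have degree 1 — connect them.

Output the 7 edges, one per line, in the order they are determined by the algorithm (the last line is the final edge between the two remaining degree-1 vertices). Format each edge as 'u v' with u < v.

Initial degrees: {1:2, 2:1, 3:1, 4:2, 5:2, 6:2, 7:2, 8:2}
Step 1: smallest deg-1 vertex = 2, p_1 = 5. Add edge {2,5}. Now deg[2]=0, deg[5]=1.
Step 2: smallest deg-1 vertex = 3, p_2 = 4. Add edge {3,4}. Now deg[3]=0, deg[4]=1.
Step 3: smallest deg-1 vertex = 4, p_3 = 7. Add edge {4,7}. Now deg[4]=0, deg[7]=1.
Step 4: smallest deg-1 vertex = 5, p_4 = 6. Add edge {5,6}. Now deg[5]=0, deg[6]=1.
Step 5: smallest deg-1 vertex = 6, p_5 = 8. Add edge {6,8}. Now deg[6]=0, deg[8]=1.
Step 6: smallest deg-1 vertex = 7, p_6 = 1. Add edge {1,7}. Now deg[7]=0, deg[1]=1.
Final: two remaining deg-1 vertices are 1, 8. Add edge {1,8}.

Answer: 2 5
3 4
4 7
5 6
6 8
1 7
1 8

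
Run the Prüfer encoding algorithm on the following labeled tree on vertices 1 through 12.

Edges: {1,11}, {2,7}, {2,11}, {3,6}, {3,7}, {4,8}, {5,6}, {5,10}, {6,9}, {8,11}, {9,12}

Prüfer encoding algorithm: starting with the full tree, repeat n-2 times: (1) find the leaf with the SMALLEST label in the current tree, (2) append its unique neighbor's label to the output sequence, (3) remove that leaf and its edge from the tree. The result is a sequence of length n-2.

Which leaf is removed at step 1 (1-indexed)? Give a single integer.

Answer: 1

Derivation:
Step 1: current leaves = {1,4,10,12}. Remove leaf 1 (neighbor: 11).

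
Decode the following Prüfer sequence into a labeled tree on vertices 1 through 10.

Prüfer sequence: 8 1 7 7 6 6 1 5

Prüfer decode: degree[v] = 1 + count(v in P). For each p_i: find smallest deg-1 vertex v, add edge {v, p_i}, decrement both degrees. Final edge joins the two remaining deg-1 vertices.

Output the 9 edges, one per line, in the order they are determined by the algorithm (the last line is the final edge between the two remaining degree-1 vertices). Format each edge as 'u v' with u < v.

Answer: 2 8
1 3
4 7
7 8
6 7
6 9
1 6
1 5
5 10

Derivation:
Initial degrees: {1:3, 2:1, 3:1, 4:1, 5:2, 6:3, 7:3, 8:2, 9:1, 10:1}
Step 1: smallest deg-1 vertex = 2, p_1 = 8. Add edge {2,8}. Now deg[2]=0, deg[8]=1.
Step 2: smallest deg-1 vertex = 3, p_2 = 1. Add edge {1,3}. Now deg[3]=0, deg[1]=2.
Step 3: smallest deg-1 vertex = 4, p_3 = 7. Add edge {4,7}. Now deg[4]=0, deg[7]=2.
Step 4: smallest deg-1 vertex = 8, p_4 = 7. Add edge {7,8}. Now deg[8]=0, deg[7]=1.
Step 5: smallest deg-1 vertex = 7, p_5 = 6. Add edge {6,7}. Now deg[7]=0, deg[6]=2.
Step 6: smallest deg-1 vertex = 9, p_6 = 6. Add edge {6,9}. Now deg[9]=0, deg[6]=1.
Step 7: smallest deg-1 vertex = 6, p_7 = 1. Add edge {1,6}. Now deg[6]=0, deg[1]=1.
Step 8: smallest deg-1 vertex = 1, p_8 = 5. Add edge {1,5}. Now deg[1]=0, deg[5]=1.
Final: two remaining deg-1 vertices are 5, 10. Add edge {5,10}.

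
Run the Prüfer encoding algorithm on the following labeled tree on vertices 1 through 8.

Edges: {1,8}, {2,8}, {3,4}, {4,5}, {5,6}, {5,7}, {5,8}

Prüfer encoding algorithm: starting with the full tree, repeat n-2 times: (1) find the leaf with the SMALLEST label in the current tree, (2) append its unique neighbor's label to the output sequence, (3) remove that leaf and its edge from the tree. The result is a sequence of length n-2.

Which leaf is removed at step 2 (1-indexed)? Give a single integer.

Step 1: current leaves = {1,2,3,6,7}. Remove leaf 1 (neighbor: 8).
Step 2: current leaves = {2,3,6,7}. Remove leaf 2 (neighbor: 8).

Answer: 2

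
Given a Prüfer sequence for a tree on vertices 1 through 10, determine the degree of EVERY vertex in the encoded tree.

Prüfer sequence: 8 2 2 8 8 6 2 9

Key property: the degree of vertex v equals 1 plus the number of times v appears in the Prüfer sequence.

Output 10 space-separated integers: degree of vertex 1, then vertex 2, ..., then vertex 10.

Answer: 1 4 1 1 1 2 1 4 2 1

Derivation:
p_1 = 8: count[8] becomes 1
p_2 = 2: count[2] becomes 1
p_3 = 2: count[2] becomes 2
p_4 = 8: count[8] becomes 2
p_5 = 8: count[8] becomes 3
p_6 = 6: count[6] becomes 1
p_7 = 2: count[2] becomes 3
p_8 = 9: count[9] becomes 1
Degrees (1 + count): deg[1]=1+0=1, deg[2]=1+3=4, deg[3]=1+0=1, deg[4]=1+0=1, deg[5]=1+0=1, deg[6]=1+1=2, deg[7]=1+0=1, deg[8]=1+3=4, deg[9]=1+1=2, deg[10]=1+0=1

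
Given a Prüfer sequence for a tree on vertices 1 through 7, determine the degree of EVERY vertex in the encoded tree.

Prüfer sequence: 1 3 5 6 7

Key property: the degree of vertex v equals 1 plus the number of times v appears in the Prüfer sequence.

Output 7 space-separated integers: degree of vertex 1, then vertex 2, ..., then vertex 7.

p_1 = 1: count[1] becomes 1
p_2 = 3: count[3] becomes 1
p_3 = 5: count[5] becomes 1
p_4 = 6: count[6] becomes 1
p_5 = 7: count[7] becomes 1
Degrees (1 + count): deg[1]=1+1=2, deg[2]=1+0=1, deg[3]=1+1=2, deg[4]=1+0=1, deg[5]=1+1=2, deg[6]=1+1=2, deg[7]=1+1=2

Answer: 2 1 2 1 2 2 2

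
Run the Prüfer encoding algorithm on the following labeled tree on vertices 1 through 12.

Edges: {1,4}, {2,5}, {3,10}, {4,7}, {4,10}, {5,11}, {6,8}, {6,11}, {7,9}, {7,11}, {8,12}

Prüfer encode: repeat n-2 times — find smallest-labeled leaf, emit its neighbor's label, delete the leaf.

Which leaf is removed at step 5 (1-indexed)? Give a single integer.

Answer: 9

Derivation:
Step 1: current leaves = {1,2,3,9,12}. Remove leaf 1 (neighbor: 4).
Step 2: current leaves = {2,3,9,12}. Remove leaf 2 (neighbor: 5).
Step 3: current leaves = {3,5,9,12}. Remove leaf 3 (neighbor: 10).
Step 4: current leaves = {5,9,10,12}. Remove leaf 5 (neighbor: 11).
Step 5: current leaves = {9,10,12}. Remove leaf 9 (neighbor: 7).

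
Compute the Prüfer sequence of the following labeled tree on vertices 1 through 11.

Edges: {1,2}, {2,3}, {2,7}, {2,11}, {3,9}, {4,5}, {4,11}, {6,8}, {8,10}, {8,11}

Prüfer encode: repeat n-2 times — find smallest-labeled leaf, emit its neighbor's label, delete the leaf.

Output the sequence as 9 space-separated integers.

Answer: 2 4 11 8 2 3 2 11 8

Derivation:
Step 1: leaves = {1,5,6,7,9,10}. Remove smallest leaf 1, emit neighbor 2.
Step 2: leaves = {5,6,7,9,10}. Remove smallest leaf 5, emit neighbor 4.
Step 3: leaves = {4,6,7,9,10}. Remove smallest leaf 4, emit neighbor 11.
Step 4: leaves = {6,7,9,10}. Remove smallest leaf 6, emit neighbor 8.
Step 5: leaves = {7,9,10}. Remove smallest leaf 7, emit neighbor 2.
Step 6: leaves = {9,10}. Remove smallest leaf 9, emit neighbor 3.
Step 7: leaves = {3,10}. Remove smallest leaf 3, emit neighbor 2.
Step 8: leaves = {2,10}. Remove smallest leaf 2, emit neighbor 11.
Step 9: leaves = {10,11}. Remove smallest leaf 10, emit neighbor 8.
Done: 2 vertices remain (8, 11). Sequence = [2 4 11 8 2 3 2 11 8]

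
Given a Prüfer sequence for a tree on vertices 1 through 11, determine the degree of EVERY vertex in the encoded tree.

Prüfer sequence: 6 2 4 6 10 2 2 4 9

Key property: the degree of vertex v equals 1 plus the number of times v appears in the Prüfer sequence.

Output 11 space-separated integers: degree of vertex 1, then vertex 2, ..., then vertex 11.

p_1 = 6: count[6] becomes 1
p_2 = 2: count[2] becomes 1
p_3 = 4: count[4] becomes 1
p_4 = 6: count[6] becomes 2
p_5 = 10: count[10] becomes 1
p_6 = 2: count[2] becomes 2
p_7 = 2: count[2] becomes 3
p_8 = 4: count[4] becomes 2
p_9 = 9: count[9] becomes 1
Degrees (1 + count): deg[1]=1+0=1, deg[2]=1+3=4, deg[3]=1+0=1, deg[4]=1+2=3, deg[5]=1+0=1, deg[6]=1+2=3, deg[7]=1+0=1, deg[8]=1+0=1, deg[9]=1+1=2, deg[10]=1+1=2, deg[11]=1+0=1

Answer: 1 4 1 3 1 3 1 1 2 2 1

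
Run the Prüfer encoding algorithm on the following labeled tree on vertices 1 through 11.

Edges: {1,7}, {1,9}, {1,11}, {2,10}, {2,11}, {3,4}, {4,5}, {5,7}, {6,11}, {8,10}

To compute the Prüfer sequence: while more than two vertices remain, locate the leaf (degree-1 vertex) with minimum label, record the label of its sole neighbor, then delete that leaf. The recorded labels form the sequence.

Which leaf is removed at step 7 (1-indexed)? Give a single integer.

Step 1: current leaves = {3,6,8,9}. Remove leaf 3 (neighbor: 4).
Step 2: current leaves = {4,6,8,9}. Remove leaf 4 (neighbor: 5).
Step 3: current leaves = {5,6,8,9}. Remove leaf 5 (neighbor: 7).
Step 4: current leaves = {6,7,8,9}. Remove leaf 6 (neighbor: 11).
Step 5: current leaves = {7,8,9}. Remove leaf 7 (neighbor: 1).
Step 6: current leaves = {8,9}. Remove leaf 8 (neighbor: 10).
Step 7: current leaves = {9,10}. Remove leaf 9 (neighbor: 1).

Answer: 9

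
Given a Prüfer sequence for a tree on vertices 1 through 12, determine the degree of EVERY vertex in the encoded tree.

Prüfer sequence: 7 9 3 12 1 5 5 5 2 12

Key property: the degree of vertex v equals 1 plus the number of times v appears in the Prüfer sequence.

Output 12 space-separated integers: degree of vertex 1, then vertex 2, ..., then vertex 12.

Answer: 2 2 2 1 4 1 2 1 2 1 1 3

Derivation:
p_1 = 7: count[7] becomes 1
p_2 = 9: count[9] becomes 1
p_3 = 3: count[3] becomes 1
p_4 = 12: count[12] becomes 1
p_5 = 1: count[1] becomes 1
p_6 = 5: count[5] becomes 1
p_7 = 5: count[5] becomes 2
p_8 = 5: count[5] becomes 3
p_9 = 2: count[2] becomes 1
p_10 = 12: count[12] becomes 2
Degrees (1 + count): deg[1]=1+1=2, deg[2]=1+1=2, deg[3]=1+1=2, deg[4]=1+0=1, deg[5]=1+3=4, deg[6]=1+0=1, deg[7]=1+1=2, deg[8]=1+0=1, deg[9]=1+1=2, deg[10]=1+0=1, deg[11]=1+0=1, deg[12]=1+2=3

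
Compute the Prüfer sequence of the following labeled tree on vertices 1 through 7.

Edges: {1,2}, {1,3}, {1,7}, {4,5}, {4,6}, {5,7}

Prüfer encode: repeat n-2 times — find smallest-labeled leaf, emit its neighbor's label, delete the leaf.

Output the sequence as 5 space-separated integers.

Answer: 1 1 7 4 5

Derivation:
Step 1: leaves = {2,3,6}. Remove smallest leaf 2, emit neighbor 1.
Step 2: leaves = {3,6}. Remove smallest leaf 3, emit neighbor 1.
Step 3: leaves = {1,6}. Remove smallest leaf 1, emit neighbor 7.
Step 4: leaves = {6,7}. Remove smallest leaf 6, emit neighbor 4.
Step 5: leaves = {4,7}. Remove smallest leaf 4, emit neighbor 5.
Done: 2 vertices remain (5, 7). Sequence = [1 1 7 4 5]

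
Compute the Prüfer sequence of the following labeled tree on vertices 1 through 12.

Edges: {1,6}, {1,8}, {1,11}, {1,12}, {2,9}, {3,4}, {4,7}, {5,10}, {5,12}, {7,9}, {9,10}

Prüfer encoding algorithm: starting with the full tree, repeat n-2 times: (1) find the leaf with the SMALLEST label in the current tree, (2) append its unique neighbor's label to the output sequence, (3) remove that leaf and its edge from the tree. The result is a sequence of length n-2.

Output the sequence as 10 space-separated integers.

Answer: 9 4 7 1 9 1 10 5 12 1

Derivation:
Step 1: leaves = {2,3,6,8,11}. Remove smallest leaf 2, emit neighbor 9.
Step 2: leaves = {3,6,8,11}. Remove smallest leaf 3, emit neighbor 4.
Step 3: leaves = {4,6,8,11}. Remove smallest leaf 4, emit neighbor 7.
Step 4: leaves = {6,7,8,11}. Remove smallest leaf 6, emit neighbor 1.
Step 5: leaves = {7,8,11}. Remove smallest leaf 7, emit neighbor 9.
Step 6: leaves = {8,9,11}. Remove smallest leaf 8, emit neighbor 1.
Step 7: leaves = {9,11}. Remove smallest leaf 9, emit neighbor 10.
Step 8: leaves = {10,11}. Remove smallest leaf 10, emit neighbor 5.
Step 9: leaves = {5,11}. Remove smallest leaf 5, emit neighbor 12.
Step 10: leaves = {11,12}. Remove smallest leaf 11, emit neighbor 1.
Done: 2 vertices remain (1, 12). Sequence = [9 4 7 1 9 1 10 5 12 1]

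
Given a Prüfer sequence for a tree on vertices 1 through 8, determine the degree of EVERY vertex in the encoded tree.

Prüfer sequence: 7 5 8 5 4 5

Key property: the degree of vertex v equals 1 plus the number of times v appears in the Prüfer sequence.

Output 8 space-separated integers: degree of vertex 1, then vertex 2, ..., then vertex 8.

Answer: 1 1 1 2 4 1 2 2

Derivation:
p_1 = 7: count[7] becomes 1
p_2 = 5: count[5] becomes 1
p_3 = 8: count[8] becomes 1
p_4 = 5: count[5] becomes 2
p_5 = 4: count[4] becomes 1
p_6 = 5: count[5] becomes 3
Degrees (1 + count): deg[1]=1+0=1, deg[2]=1+0=1, deg[3]=1+0=1, deg[4]=1+1=2, deg[5]=1+3=4, deg[6]=1+0=1, deg[7]=1+1=2, deg[8]=1+1=2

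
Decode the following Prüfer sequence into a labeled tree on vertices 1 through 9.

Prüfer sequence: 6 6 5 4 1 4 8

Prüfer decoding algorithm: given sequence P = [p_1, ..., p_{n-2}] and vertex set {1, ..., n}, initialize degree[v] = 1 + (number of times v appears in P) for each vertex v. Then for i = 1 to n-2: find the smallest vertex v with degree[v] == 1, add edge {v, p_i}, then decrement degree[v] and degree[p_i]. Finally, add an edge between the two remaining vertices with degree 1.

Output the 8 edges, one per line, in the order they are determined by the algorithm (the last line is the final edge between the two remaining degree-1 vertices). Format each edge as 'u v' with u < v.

Initial degrees: {1:2, 2:1, 3:1, 4:3, 5:2, 6:3, 7:1, 8:2, 9:1}
Step 1: smallest deg-1 vertex = 2, p_1 = 6. Add edge {2,6}. Now deg[2]=0, deg[6]=2.
Step 2: smallest deg-1 vertex = 3, p_2 = 6. Add edge {3,6}. Now deg[3]=0, deg[6]=1.
Step 3: smallest deg-1 vertex = 6, p_3 = 5. Add edge {5,6}. Now deg[6]=0, deg[5]=1.
Step 4: smallest deg-1 vertex = 5, p_4 = 4. Add edge {4,5}. Now deg[5]=0, deg[4]=2.
Step 5: smallest deg-1 vertex = 7, p_5 = 1. Add edge {1,7}. Now deg[7]=0, deg[1]=1.
Step 6: smallest deg-1 vertex = 1, p_6 = 4. Add edge {1,4}. Now deg[1]=0, deg[4]=1.
Step 7: smallest deg-1 vertex = 4, p_7 = 8. Add edge {4,8}. Now deg[4]=0, deg[8]=1.
Final: two remaining deg-1 vertices are 8, 9. Add edge {8,9}.

Answer: 2 6
3 6
5 6
4 5
1 7
1 4
4 8
8 9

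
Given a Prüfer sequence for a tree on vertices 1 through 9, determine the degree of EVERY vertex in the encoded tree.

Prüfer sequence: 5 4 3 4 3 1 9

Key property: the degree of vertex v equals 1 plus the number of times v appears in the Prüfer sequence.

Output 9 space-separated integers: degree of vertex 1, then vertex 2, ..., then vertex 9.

p_1 = 5: count[5] becomes 1
p_2 = 4: count[4] becomes 1
p_3 = 3: count[3] becomes 1
p_4 = 4: count[4] becomes 2
p_5 = 3: count[3] becomes 2
p_6 = 1: count[1] becomes 1
p_7 = 9: count[9] becomes 1
Degrees (1 + count): deg[1]=1+1=2, deg[2]=1+0=1, deg[3]=1+2=3, deg[4]=1+2=3, deg[5]=1+1=2, deg[6]=1+0=1, deg[7]=1+0=1, deg[8]=1+0=1, deg[9]=1+1=2

Answer: 2 1 3 3 2 1 1 1 2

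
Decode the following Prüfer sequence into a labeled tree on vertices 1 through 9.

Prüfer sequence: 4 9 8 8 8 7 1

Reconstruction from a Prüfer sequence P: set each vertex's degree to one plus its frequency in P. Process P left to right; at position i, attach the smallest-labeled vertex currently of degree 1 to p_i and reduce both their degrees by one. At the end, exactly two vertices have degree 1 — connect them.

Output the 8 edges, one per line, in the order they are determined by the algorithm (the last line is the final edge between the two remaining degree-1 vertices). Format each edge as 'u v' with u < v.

Initial degrees: {1:2, 2:1, 3:1, 4:2, 5:1, 6:1, 7:2, 8:4, 9:2}
Step 1: smallest deg-1 vertex = 2, p_1 = 4. Add edge {2,4}. Now deg[2]=0, deg[4]=1.
Step 2: smallest deg-1 vertex = 3, p_2 = 9. Add edge {3,9}. Now deg[3]=0, deg[9]=1.
Step 3: smallest deg-1 vertex = 4, p_3 = 8. Add edge {4,8}. Now deg[4]=0, deg[8]=3.
Step 4: smallest deg-1 vertex = 5, p_4 = 8. Add edge {5,8}. Now deg[5]=0, deg[8]=2.
Step 5: smallest deg-1 vertex = 6, p_5 = 8. Add edge {6,8}. Now deg[6]=0, deg[8]=1.
Step 6: smallest deg-1 vertex = 8, p_6 = 7. Add edge {7,8}. Now deg[8]=0, deg[7]=1.
Step 7: smallest deg-1 vertex = 7, p_7 = 1. Add edge {1,7}. Now deg[7]=0, deg[1]=1.
Final: two remaining deg-1 vertices are 1, 9. Add edge {1,9}.

Answer: 2 4
3 9
4 8
5 8
6 8
7 8
1 7
1 9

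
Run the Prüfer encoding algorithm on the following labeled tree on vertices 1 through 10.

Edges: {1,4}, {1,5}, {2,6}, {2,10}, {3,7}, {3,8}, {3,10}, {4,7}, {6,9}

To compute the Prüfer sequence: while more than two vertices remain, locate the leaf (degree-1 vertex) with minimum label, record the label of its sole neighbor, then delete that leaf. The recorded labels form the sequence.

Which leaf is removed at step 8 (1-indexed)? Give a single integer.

Answer: 6

Derivation:
Step 1: current leaves = {5,8,9}. Remove leaf 5 (neighbor: 1).
Step 2: current leaves = {1,8,9}. Remove leaf 1 (neighbor: 4).
Step 3: current leaves = {4,8,9}. Remove leaf 4 (neighbor: 7).
Step 4: current leaves = {7,8,9}. Remove leaf 7 (neighbor: 3).
Step 5: current leaves = {8,9}. Remove leaf 8 (neighbor: 3).
Step 6: current leaves = {3,9}. Remove leaf 3 (neighbor: 10).
Step 7: current leaves = {9,10}. Remove leaf 9 (neighbor: 6).
Step 8: current leaves = {6,10}. Remove leaf 6 (neighbor: 2).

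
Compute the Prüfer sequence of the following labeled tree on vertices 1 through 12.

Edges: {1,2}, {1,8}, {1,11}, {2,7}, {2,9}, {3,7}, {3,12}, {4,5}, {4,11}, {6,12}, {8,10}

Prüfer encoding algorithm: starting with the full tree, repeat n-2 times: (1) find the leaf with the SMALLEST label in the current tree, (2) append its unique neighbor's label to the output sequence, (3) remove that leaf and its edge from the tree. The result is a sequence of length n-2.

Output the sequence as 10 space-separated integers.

Step 1: leaves = {5,6,9,10}. Remove smallest leaf 5, emit neighbor 4.
Step 2: leaves = {4,6,9,10}. Remove smallest leaf 4, emit neighbor 11.
Step 3: leaves = {6,9,10,11}. Remove smallest leaf 6, emit neighbor 12.
Step 4: leaves = {9,10,11,12}. Remove smallest leaf 9, emit neighbor 2.
Step 5: leaves = {10,11,12}. Remove smallest leaf 10, emit neighbor 8.
Step 6: leaves = {8,11,12}. Remove smallest leaf 8, emit neighbor 1.
Step 7: leaves = {11,12}. Remove smallest leaf 11, emit neighbor 1.
Step 8: leaves = {1,12}. Remove smallest leaf 1, emit neighbor 2.
Step 9: leaves = {2,12}. Remove smallest leaf 2, emit neighbor 7.
Step 10: leaves = {7,12}. Remove smallest leaf 7, emit neighbor 3.
Done: 2 vertices remain (3, 12). Sequence = [4 11 12 2 8 1 1 2 7 3]

Answer: 4 11 12 2 8 1 1 2 7 3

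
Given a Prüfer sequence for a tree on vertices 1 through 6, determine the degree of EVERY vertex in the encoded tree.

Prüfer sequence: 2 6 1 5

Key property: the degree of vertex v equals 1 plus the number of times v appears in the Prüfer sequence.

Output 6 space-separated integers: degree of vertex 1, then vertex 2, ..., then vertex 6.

p_1 = 2: count[2] becomes 1
p_2 = 6: count[6] becomes 1
p_3 = 1: count[1] becomes 1
p_4 = 5: count[5] becomes 1
Degrees (1 + count): deg[1]=1+1=2, deg[2]=1+1=2, deg[3]=1+0=1, deg[4]=1+0=1, deg[5]=1+1=2, deg[6]=1+1=2

Answer: 2 2 1 1 2 2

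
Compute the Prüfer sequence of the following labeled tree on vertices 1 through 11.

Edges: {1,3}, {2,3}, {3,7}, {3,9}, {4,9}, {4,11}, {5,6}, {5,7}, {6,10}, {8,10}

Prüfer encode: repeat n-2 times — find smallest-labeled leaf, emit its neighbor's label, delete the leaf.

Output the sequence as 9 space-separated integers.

Step 1: leaves = {1,2,8,11}. Remove smallest leaf 1, emit neighbor 3.
Step 2: leaves = {2,8,11}. Remove smallest leaf 2, emit neighbor 3.
Step 3: leaves = {8,11}. Remove smallest leaf 8, emit neighbor 10.
Step 4: leaves = {10,11}. Remove smallest leaf 10, emit neighbor 6.
Step 5: leaves = {6,11}. Remove smallest leaf 6, emit neighbor 5.
Step 6: leaves = {5,11}. Remove smallest leaf 5, emit neighbor 7.
Step 7: leaves = {7,11}. Remove smallest leaf 7, emit neighbor 3.
Step 8: leaves = {3,11}. Remove smallest leaf 3, emit neighbor 9.
Step 9: leaves = {9,11}. Remove smallest leaf 9, emit neighbor 4.
Done: 2 vertices remain (4, 11). Sequence = [3 3 10 6 5 7 3 9 4]

Answer: 3 3 10 6 5 7 3 9 4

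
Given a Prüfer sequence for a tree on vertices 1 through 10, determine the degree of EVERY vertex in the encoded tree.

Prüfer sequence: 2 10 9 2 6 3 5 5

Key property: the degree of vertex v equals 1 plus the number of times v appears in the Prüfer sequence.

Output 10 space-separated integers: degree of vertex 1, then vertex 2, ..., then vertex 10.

p_1 = 2: count[2] becomes 1
p_2 = 10: count[10] becomes 1
p_3 = 9: count[9] becomes 1
p_4 = 2: count[2] becomes 2
p_5 = 6: count[6] becomes 1
p_6 = 3: count[3] becomes 1
p_7 = 5: count[5] becomes 1
p_8 = 5: count[5] becomes 2
Degrees (1 + count): deg[1]=1+0=1, deg[2]=1+2=3, deg[3]=1+1=2, deg[4]=1+0=1, deg[5]=1+2=3, deg[6]=1+1=2, deg[7]=1+0=1, deg[8]=1+0=1, deg[9]=1+1=2, deg[10]=1+1=2

Answer: 1 3 2 1 3 2 1 1 2 2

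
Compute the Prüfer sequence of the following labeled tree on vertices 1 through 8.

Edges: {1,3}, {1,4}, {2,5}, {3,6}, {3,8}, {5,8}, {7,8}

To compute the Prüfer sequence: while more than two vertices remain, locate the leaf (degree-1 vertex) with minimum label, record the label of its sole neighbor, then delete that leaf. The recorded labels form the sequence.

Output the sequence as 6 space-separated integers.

Step 1: leaves = {2,4,6,7}. Remove smallest leaf 2, emit neighbor 5.
Step 2: leaves = {4,5,6,7}. Remove smallest leaf 4, emit neighbor 1.
Step 3: leaves = {1,5,6,7}. Remove smallest leaf 1, emit neighbor 3.
Step 4: leaves = {5,6,7}. Remove smallest leaf 5, emit neighbor 8.
Step 5: leaves = {6,7}. Remove smallest leaf 6, emit neighbor 3.
Step 6: leaves = {3,7}. Remove smallest leaf 3, emit neighbor 8.
Done: 2 vertices remain (7, 8). Sequence = [5 1 3 8 3 8]

Answer: 5 1 3 8 3 8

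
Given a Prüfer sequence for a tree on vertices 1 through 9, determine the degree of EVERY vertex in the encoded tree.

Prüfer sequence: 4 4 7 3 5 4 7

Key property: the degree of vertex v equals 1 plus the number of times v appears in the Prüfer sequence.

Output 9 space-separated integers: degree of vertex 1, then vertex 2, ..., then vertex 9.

Answer: 1 1 2 4 2 1 3 1 1

Derivation:
p_1 = 4: count[4] becomes 1
p_2 = 4: count[4] becomes 2
p_3 = 7: count[7] becomes 1
p_4 = 3: count[3] becomes 1
p_5 = 5: count[5] becomes 1
p_6 = 4: count[4] becomes 3
p_7 = 7: count[7] becomes 2
Degrees (1 + count): deg[1]=1+0=1, deg[2]=1+0=1, deg[3]=1+1=2, deg[4]=1+3=4, deg[5]=1+1=2, deg[6]=1+0=1, deg[7]=1+2=3, deg[8]=1+0=1, deg[9]=1+0=1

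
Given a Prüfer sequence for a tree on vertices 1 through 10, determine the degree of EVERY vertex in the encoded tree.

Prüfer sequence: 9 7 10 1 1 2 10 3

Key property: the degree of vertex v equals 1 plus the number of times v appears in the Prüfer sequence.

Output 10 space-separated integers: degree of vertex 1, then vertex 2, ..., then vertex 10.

Answer: 3 2 2 1 1 1 2 1 2 3

Derivation:
p_1 = 9: count[9] becomes 1
p_2 = 7: count[7] becomes 1
p_3 = 10: count[10] becomes 1
p_4 = 1: count[1] becomes 1
p_5 = 1: count[1] becomes 2
p_6 = 2: count[2] becomes 1
p_7 = 10: count[10] becomes 2
p_8 = 3: count[3] becomes 1
Degrees (1 + count): deg[1]=1+2=3, deg[2]=1+1=2, deg[3]=1+1=2, deg[4]=1+0=1, deg[5]=1+0=1, deg[6]=1+0=1, deg[7]=1+1=2, deg[8]=1+0=1, deg[9]=1+1=2, deg[10]=1+2=3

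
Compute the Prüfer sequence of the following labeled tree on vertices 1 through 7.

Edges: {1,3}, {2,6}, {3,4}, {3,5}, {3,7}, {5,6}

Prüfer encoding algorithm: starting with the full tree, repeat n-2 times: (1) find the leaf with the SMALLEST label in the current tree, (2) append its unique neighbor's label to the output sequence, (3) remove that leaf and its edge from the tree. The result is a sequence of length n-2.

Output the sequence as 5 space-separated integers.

Answer: 3 6 3 5 3

Derivation:
Step 1: leaves = {1,2,4,7}. Remove smallest leaf 1, emit neighbor 3.
Step 2: leaves = {2,4,7}. Remove smallest leaf 2, emit neighbor 6.
Step 3: leaves = {4,6,7}. Remove smallest leaf 4, emit neighbor 3.
Step 4: leaves = {6,7}. Remove smallest leaf 6, emit neighbor 5.
Step 5: leaves = {5,7}. Remove smallest leaf 5, emit neighbor 3.
Done: 2 vertices remain (3, 7). Sequence = [3 6 3 5 3]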